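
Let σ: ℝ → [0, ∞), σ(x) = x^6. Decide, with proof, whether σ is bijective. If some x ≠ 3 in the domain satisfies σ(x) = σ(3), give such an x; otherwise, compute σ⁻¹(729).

σ(3) = 729 = (−3)^6 = σ(−3) (since 6 is even), with 3 ≠ −3. So σ is not injective, hence not bijective.
For the follow-up, such an x exists: taking x = −3 ∈ ℝ gives σ(−3) = 729 = σ(3) with −3 ≠ 3.

-3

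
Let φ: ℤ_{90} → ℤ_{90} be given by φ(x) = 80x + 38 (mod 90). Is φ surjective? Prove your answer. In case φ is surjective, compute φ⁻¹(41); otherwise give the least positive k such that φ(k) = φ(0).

Since gcd(80, 90) = 10, we have 80x ≡ 0 (mod 10) for all x, so φ(x) ≡ 8 (mod 10).
But 0 ≢ 8 (mod 10), so 0 ∈ ℤ_{90} has no preimage. Thus φ is not surjective.
Since φ is not surjective, we find the least positive k with φ(k) = φ(0): this means 80k ≡ 0 (mod 90), i.e. 90 ∣ 80k. Since gcd(80, 90) = 10, dividing through by 10 this holds exactly when 9 ∣ 8k, and as gcd(8, 9) = 1, exactly when 9 ∣ k.
The smallest positive such k is 9.

9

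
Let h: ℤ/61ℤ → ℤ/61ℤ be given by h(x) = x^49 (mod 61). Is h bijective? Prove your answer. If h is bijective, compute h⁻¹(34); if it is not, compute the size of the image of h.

9

Since 61 is prime, the nonzero elements of ℤ/61ℤ form a cyclic group of order 60.
As gcd(49, 60) = 1, raising to the 49th power is a bijection on this group: if s^49 ≡ t^49 then (st^{−1})^49 = 1, and the only element of order dividing gcd(49, 60) = 1 is 1, so s = t.
With h(0) = 0 this makes h injective on all of ℤ/61ℤ, hence bijective (finite equal-size domain and codomain). In particular h is bijective.
Since h is bijective, we find the preimage of 34. The inverse of x ↦ x^49 on (ℤ/61ℤ)^× is x ↦ x^49, because 49·49 = 2401 = 40·60 + 1 ≡ 1 (mod 60) and x^{60} = 1 for x ≠ 0 (Fermat). So h⁻¹(34) = 34^49 mod 61.
Repeated squaring mod 61: 34^1 ≡ 34, 34^2 ≡ 34² = 1156 ≡ 58, 34^4 ≡ 58² = 3364 ≡ 9, 34^8 ≡ 9² = 81 ≡ 20, 34^16 ≡ 20² = 400 ≡ 34, 34^32 ≡ 34² = 1156 ≡ 58. Since 49 = 32 + 16 + 1, 34^49 ≡ 58·34·34: 58·34 = 1972 ≡ 20, then 20·34 = 680 ≡ 9. So 34^49 ≡ 9 (mod 61).
Hence h⁻¹(34) = 9.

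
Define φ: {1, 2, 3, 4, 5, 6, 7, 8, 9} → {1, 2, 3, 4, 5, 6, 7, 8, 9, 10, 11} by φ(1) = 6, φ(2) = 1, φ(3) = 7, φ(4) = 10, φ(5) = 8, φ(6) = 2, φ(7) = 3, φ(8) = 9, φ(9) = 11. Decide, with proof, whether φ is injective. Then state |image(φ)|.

The values φ(1), …, φ(9) are 6, 1, 7, 10, 8, 2, 3, 9, 11 — all distinct.
So φ(u) = φ(v) only when u = v, and φ is injective.
The image of φ is {1, 2, 3, 6, 7, 8, 9, 10, 11}, which has 9 elements.

9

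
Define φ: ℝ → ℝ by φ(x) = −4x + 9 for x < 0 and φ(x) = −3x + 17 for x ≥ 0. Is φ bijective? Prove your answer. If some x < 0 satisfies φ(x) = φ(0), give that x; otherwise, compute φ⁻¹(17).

Both pieces are strictly decreasing (slopes −4 and −3), so each is injective on its own interval.
The left piece maps (−∞, 0) onto (9, ∞); the right piece maps [0, ∞) onto (−∞, 17].
These images overlap. In particular φ(0) = 17 (right piece), and solving −4x + 9 = 17 on the left piece gives x = −2 < 0.
So φ(−2) = φ(0) with −2 ≠ 0, and φ is not injective, hence not bijective. This x = −2 is the requested value below 0.

-2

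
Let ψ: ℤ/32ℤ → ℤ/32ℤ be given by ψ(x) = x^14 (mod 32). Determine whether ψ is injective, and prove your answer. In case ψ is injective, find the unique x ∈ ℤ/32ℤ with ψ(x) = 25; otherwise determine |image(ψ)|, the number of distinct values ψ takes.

5

ψ(0) = 0^14 = 0.
ψ(2): Repeated squaring mod 32: 2^1 ≡ 2, 2^2 ≡ 2² = 4, 2^4 ≡ 4² = 16, 2^8 ≡ 16² = 256 ≡ 0. Since 14 = 8 + 4 + 2, 2^14 ≡ 0·16·4: 0·16 = 0, then 0·4 = 0. So 2^14 ≡ 0 (mod 32).
So ψ(0) = ψ(2) = 0 while 0 ≠ 2, thus ψ is not injective.
Since ψ is not injective, we determine |image(ψ)|. Computing x^14 mod 32 for each x (by repeated squaring, reducing mod 32 at every step), the values ψ(0), ψ(1), …, ψ(31) are: 0, 1, 0, 25, 0, 9, 0, 17, 0, 17, 0, 9, 0, 25, 0, 1, 0, 1, 0, 25, 0, 9, 0, 17, 0, 17, 0, 9, 0, 25, 0, 1.
The distinct values are {0, 1, 9, 17, 25}; there are 5 of them.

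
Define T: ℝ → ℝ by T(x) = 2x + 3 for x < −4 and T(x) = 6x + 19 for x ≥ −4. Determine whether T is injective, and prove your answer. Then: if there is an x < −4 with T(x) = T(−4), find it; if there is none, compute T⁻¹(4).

Both pieces are strictly increasing (slopes 2 and 6), so each is injective on its own interval.
The left piece maps (−∞, −4) onto (−∞, −5); the right piece maps [−4, ∞) onto [−5, ∞).
These images are disjoint, so no value is attained by both pieces. Therefore T is injective.
Because the two images are disjoint, no x < −4 has T(x) = T(−4), so we compute T⁻¹(4): 4 lies in [−5, ∞), so solve 6x + 19 = 4: x = (4 − 19)/6 = −5/2.

-5/2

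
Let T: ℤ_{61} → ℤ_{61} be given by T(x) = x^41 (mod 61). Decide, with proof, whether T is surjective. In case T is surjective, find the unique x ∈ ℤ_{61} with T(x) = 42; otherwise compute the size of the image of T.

22

Since 61 is prime, the nonzero elements of ℤ_{61} form a cyclic group of order 60.
As gcd(41, 60) = 1, raising to the 41st power is a bijection on this group: if x_1^41 ≡ x_2^41 then (x_1x_2^{−1})^41 = 1, and the only element of order dividing gcd(41, 60) = 1 is 1, so x_1 = x_2.
With T(0) = 0 this makes T injective on all of ℤ_{61}, hence bijective (finite equal-size domain and codomain). In particular T is surjective.
Since T is surjective, we find the preimage of 42. The inverse of x ↦ x^41 on (ℤ_{61})^× is x ↦ x^41, because 41·41 = 1681 = 28·60 + 1 ≡ 1 (mod 60) and x^{60} = 1 for x ≠ 0 (Fermat). So T⁻¹(42) = 42^41 mod 61.
Repeated squaring mod 61: 42^1 ≡ 42, 42^2 ≡ 42² = 1764 ≡ 56, 42^4 ≡ 56² = 3136 ≡ 25, 42^8 ≡ 25² = 625 ≡ 15, 42^16 ≡ 15² = 225 ≡ 42, 42^32 ≡ 42² = 1764 ≡ 56. Since 41 = 32 + 8 + 1, 42^41 ≡ 56·15·42: 56·15 = 840 ≡ 47, then 47·42 = 1974 ≡ 22. So 42^41 ≡ 22 (mod 61).
Hence T⁻¹(42) = 22.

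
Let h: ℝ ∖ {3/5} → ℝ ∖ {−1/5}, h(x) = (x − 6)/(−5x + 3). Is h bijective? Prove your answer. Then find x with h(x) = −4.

6/19

Suppose h(s) = h(t). Cross-multiplying: (s − 6)(−5t + 3) = (t − 6)(−5s + 3).
Expanding both sides and cancelling the symmetric terms leaves −27·(s − t) = 0. Since −27 ≠ 0, s = t. So h is injective.
For any y ≠ −1/5, solving y(−5x + 3) = x − 6 for x gives a well-defined x ≠ 3/5. So h is surjective.
So h is bijective.
Solving h(x) = −4: cross-multiplying gives x − 6 = −4(−5x + 3), which rearranges to −19x = −6, so x = 6/19.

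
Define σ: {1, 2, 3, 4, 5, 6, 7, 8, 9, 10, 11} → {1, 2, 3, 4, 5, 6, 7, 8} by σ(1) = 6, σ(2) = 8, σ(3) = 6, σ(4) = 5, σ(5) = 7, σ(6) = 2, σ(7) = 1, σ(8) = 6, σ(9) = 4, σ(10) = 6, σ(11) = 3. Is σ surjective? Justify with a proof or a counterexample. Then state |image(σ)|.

8

Every element of the codomain has a preimage: 1 = σ(7), 2 = σ(6), 3 = σ(11), 4 = σ(9), 5 = σ(4), 6 = σ(1), 7 = σ(5), 8 = σ(2).
Thus σ is surjective.
The image of σ is {1, 2, 3, 4, 5, 6, 7, 8}, which has 8 elements.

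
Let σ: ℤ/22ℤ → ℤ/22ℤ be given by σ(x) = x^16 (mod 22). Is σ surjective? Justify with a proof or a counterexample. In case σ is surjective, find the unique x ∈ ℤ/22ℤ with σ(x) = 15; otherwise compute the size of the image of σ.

12

σ(10): Repeated squaring mod 22: 10^1 ≡ 10, 10^2 ≡ 10² = 100 ≡ 12, 10^4 ≡ 12² = 144 ≡ 12, 10^8 ≡ 12² = 144 ≡ 12, 10^16 ≡ 12² = 144 ≡ 12. So 10^16 ≡ 12 (mod 22).
σ(12): Repeated squaring mod 22: 12^1 ≡ 12, 12^2 ≡ 12² = 144 ≡ 12, 12^4 ≡ 12² = 144 ≡ 12, 12^8 ≡ 12² = 144 ≡ 12, 12^16 ≡ 12² = 144 ≡ 12. So 12^16 ≡ 12 (mod 22).
So σ(10) = σ(12) = 12 while 10 ≠ 12, so σ is not injective.
A non-injective map from the 22-element set ℤ/22ℤ to itself takes at most 21 distinct values, so it cannot be surjective. Therefore σ is not surjective.
Since σ is not surjective, we determine |image(σ)|. Computing x^16 mod 22 for each x (by repeated squaring, reducing mod 22 at every step), the values σ(0), σ(1), …, σ(21) are: 0, 1, 20, 3, 4, 5, 16, 15, 14, 9, 12, 11, 12, 9, 14, 15, 16, 5, 4, 3, 20, 1.
The distinct values are {0, 1, 3, 4, 5, 9, 11, 12, 14, 15, 16, 20}; there are 12 of them.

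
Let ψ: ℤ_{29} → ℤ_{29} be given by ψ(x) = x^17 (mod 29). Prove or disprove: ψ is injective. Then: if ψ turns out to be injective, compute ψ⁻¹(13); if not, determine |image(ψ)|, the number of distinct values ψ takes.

Since 29 is prime, the nonzero elements of ℤ_{29} form a cyclic group of order 28.
As gcd(17, 28) = 1, raising to the 17th power is a bijection on this group: if s^17 ≡ t^17 then (st^{−1})^17 = 1, and the only element of order dividing gcd(17, 28) = 1 is 1, so s = t.
With ψ(0) = 0 this makes ψ injective on all of ℤ_{29}, hence bijective (finite equal-size domain and codomain). In particular ψ is injective.
Since ψ is injective, we find the preimage of 13. The inverse of x ↦ x^17 on (ℤ_{29})^× is x ↦ x^5, because 17·5 = 85 = 3·28 + 1 ≡ 1 (mod 28) and x^{28} = 1 for x ≠ 0 (Fermat). So ψ⁻¹(13) = 13^5 mod 29.
Repeated squaring mod 29: 13^1 ≡ 13, 13^2 ≡ 13² = 169 ≡ 24, 13^4 ≡ 24² = 576 ≡ 25. Since 5 = 4 + 1, 13^5 ≡ 25·13: 25·13 = 325 ≡ 6. So 13^5 ≡ 6 (mod 29).
Hence ψ⁻¹(13) = 6.

6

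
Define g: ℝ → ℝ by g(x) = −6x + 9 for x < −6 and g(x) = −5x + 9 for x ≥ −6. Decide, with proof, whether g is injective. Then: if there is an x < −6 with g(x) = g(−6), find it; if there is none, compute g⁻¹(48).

-13/2

Both pieces are strictly decreasing (slopes −6 and −5), so each is injective on its own interval.
The left piece maps (−∞, −6) onto (45, ∞); the right piece maps [−6, ∞) onto (−∞, 39].
These images are disjoint, so no value is attained by both pieces. Therefore g is injective.
Because the two images are disjoint, no x < −6 has g(x) = g(−6), so we compute g⁻¹(48): 48 lies in (45, ∞), so solve −6x + 9 = 48: x = (48 − 9)/(−6) = −13/2.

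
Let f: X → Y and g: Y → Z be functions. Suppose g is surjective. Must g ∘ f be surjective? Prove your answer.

not surjective

No. Take X = {1}, Y = Z = {1, 2, 3, 4}, f(1) = 1, and g = identity (surjective).
Then (g ∘ f)(1) = 1, and 4 ∈ Z has no preimage under g ∘ f, so g ∘ f is not surjective.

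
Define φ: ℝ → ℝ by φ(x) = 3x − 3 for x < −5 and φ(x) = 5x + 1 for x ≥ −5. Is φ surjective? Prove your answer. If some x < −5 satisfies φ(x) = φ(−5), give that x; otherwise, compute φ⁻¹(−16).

Both pieces are strictly increasing (slopes 3 and 5), so each is injective on its own interval.
The left piece maps (−∞, −5) onto (−∞, −18); the right piece maps [−5, ∞) onto [−24, ∞).
The union (−∞, −18) ∪ [−24, ∞) covers ℝ, so φ is surjective.
For the follow-up: the images overlap, so an x < −5 with φ(x) = φ(−5) exists. φ(−5) = −24; solving 3x − 3 = −24 for x < −5 gives x = (−24 + 3)/3 = −7.

-7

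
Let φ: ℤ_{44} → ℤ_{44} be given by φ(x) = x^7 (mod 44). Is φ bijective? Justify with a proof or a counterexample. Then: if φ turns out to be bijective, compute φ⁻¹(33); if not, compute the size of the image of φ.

φ(0) = 0^7 = 0.
φ(22): Repeated squaring mod 44: 22^1 ≡ 22, 22^2 ≡ 22² = 484 ≡ 0, 22^4 ≡ 0² = 0. Since 7 = 4 + 2 + 1, 22^7 ≡ 0·0·22: 0·0 = 0, then 0·22 = 0. So 22^7 ≡ 0 (mod 44).
So φ(0) = φ(22) = 0 while 0 ≠ 22, thus φ is not injective, hence not bijective.
Since φ is not bijective, we determine |image(φ)|. Computing x^7 mod 44 for each x (by repeated squaring, reducing mod 44 at every step), the values φ(0), φ(1), …, φ(43) are: 0, 1, 40, 31, 16, 25, 8, 39, 24, 37, 32, 11, 12, 29, 20, 27, 36, 41, 28, 35, 4, 21, 0, 23, 40, 9, 16, 3, 8, 17, 24, 15, 32, 33, 12, 7, 20, 5, 36, 19, 28, 13, 4, 43.
The distinct values are {0, 1, 3, 4, 5, 7, 8, 9, 11, 12, 13, 15, 16, 17, 19, 20, 21, 23, 24, 25, 27, 28, 29, 31, 32, 33, 35, 36, 37, 39, 40, 41, 43}; there are 33 of them.

33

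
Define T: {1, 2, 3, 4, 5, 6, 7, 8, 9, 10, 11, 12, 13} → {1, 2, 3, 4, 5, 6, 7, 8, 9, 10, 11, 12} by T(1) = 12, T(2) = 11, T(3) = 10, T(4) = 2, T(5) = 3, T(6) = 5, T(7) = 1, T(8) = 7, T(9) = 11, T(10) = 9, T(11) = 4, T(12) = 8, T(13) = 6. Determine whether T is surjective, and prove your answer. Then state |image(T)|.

Every element of the codomain has a preimage: 1 = T(7), 2 = T(4), 3 = T(5), 4 = T(11), 5 = T(6), 6 = T(13), 7 = T(8), 8 = T(12), 9 = T(10), 10 = T(3), 11 = T(2), 12 = T(1).
Hence T is surjective.
The image of T is {1, 2, 3, 4, 5, 6, 7, 8, 9, 10, 11, 12}, which has 12 elements.

12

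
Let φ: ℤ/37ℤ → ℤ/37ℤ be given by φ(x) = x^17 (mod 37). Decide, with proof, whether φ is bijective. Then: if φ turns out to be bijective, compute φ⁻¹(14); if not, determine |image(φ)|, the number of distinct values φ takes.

Since 37 is prime, the nonzero elements of ℤ/37ℤ form a cyclic group of order 36.
As gcd(17, 36) = 1, raising to the 17th power is a bijection on this group: if a^17 ≡ b^17 then (ab^{−1})^17 = 1, and the only element of order dividing gcd(17, 36) = 1 is 1, so a = b.
With φ(0) = 0 this makes φ injective on all of ℤ/37ℤ, hence bijective (finite equal-size domain and codomain). In particular φ is bijective.
Since φ is bijective, we find the preimage of 14. The inverse of x ↦ x^17 on (ℤ/37ℤ)^× is x ↦ x^17, because 17·17 = 289 = 8·36 + 1 ≡ 1 (mod 36) and x^{36} = 1 for x ≠ 0 (Fermat). So φ⁻¹(14) = 14^17 mod 37.
Repeated squaring mod 37: 14^1 ≡ 14, 14^2 ≡ 14² = 196 ≡ 11, 14^4 ≡ 11² = 121 ≡ 10, 14^8 ≡ 10² = 100 ≡ 26, 14^16 ≡ 26² = 676 ≡ 10. Since 17 = 16 + 1, 14^17 ≡ 10·14: 10·14 = 140 ≡ 29. So 14^17 ≡ 29 (mod 37).
Hence φ⁻¹(14) = 29.

29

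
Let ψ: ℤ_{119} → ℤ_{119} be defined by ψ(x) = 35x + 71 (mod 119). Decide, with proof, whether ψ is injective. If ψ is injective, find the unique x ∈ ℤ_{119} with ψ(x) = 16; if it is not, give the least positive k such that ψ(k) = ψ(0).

17

We have gcd(35, 119) = 7 > 1. Taking u = 0 and v = 17: ψ(0) = 71 and ψ(17) = 35·17 + 71 = 666 ≡ 71 (mod 119).
So ψ(0) = ψ(17) while 0 ≠ 17, thus ψ is not injective.
Since ψ is not injective, we find the least positive k with ψ(k) = ψ(0): this means 35k ≡ 0 (mod 119), i.e. 119 ∣ 35k. Since gcd(35, 119) = 7, dividing through by 7 this holds exactly when 17 ∣ 5k, and as gcd(5, 17) = 1, exactly when 17 ∣ k.
The smallest positive such k is 17.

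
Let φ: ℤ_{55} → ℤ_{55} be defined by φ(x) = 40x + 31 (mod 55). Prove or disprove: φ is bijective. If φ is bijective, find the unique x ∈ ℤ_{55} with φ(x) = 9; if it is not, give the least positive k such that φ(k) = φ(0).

11

We have gcd(40, 55) = 5 > 1. Taking x_1 = 0 and x_2 = 11: φ(0) = 31 and φ(11) = 40·11 + 31 = 471 ≡ 31 (mod 55).
So φ(0) = φ(11) while 0 ≠ 11, thus φ is not injective, hence not bijective.
Since φ is not bijective, we find the least positive k with φ(k) = φ(0): this means 40k ≡ 0 (mod 55), i.e. 55 ∣ 40k. Since gcd(40, 55) = 5, dividing through by 5 this holds exactly when 11 ∣ 8k, and as gcd(8, 11) = 1, exactly when 11 ∣ k.
The smallest positive such k is 11.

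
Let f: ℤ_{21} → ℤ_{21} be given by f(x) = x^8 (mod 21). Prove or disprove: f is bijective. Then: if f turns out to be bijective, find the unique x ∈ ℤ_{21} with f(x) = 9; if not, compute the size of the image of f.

8

f(2): Repeated squaring mod 21: 2^1 ≡ 2, 2^2 ≡ 2² = 4, 2^4 ≡ 4² = 16, 2^8 ≡ 16² = 256 ≡ 4. So 2^8 ≡ 4 (mod 21).
f(5): Repeated squaring mod 21: 5^1 ≡ 5, 5^2 ≡ 5² = 25 ≡ 4, 5^4 ≡ 4² = 16, 5^8 ≡ 16² = 256 ≡ 4. So 5^8 ≡ 4 (mod 21).
So f(2) = f(5) = 4 while 2 ≠ 5, so f is not injective, hence not bijective.
Since f is not bijective, we determine |image(f)|. Computing x^8 mod 21 for each x (by repeated squaring, reducing mod 21 at every step), the values f(0), f(1), …, f(20) are: 0, 1, 4, 9, 16, 4, 15, 7, 1, 18, 16, 16, 18, 1, 7, 15, 4, 16, 9, 4, 1.
The distinct values are {0, 1, 4, 7, 9, 15, 16, 18}; there are 8 of them.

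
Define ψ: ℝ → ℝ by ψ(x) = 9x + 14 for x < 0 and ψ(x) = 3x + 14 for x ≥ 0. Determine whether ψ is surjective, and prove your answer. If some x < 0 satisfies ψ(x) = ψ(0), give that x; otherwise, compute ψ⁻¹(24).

10/3

Both pieces are strictly increasing (slopes 9 and 3), so each is injective on its own interval.
The left piece maps (−∞, 0) onto (−∞, 14); the right piece maps [0, ∞) onto [14, ∞).
These images together cover ℝ, so ψ is surjective.
Because the two images are disjoint, no x < 0 has ψ(x) = ψ(0), so we compute ψ⁻¹(24): 24 lies in [14, ∞), so solve 3x + 14 = 24: x = (24 − 14)/3 = 10/3.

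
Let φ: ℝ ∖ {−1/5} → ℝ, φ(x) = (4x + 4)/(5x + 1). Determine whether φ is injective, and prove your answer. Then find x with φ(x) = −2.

-3/7

Suppose φ(x_1) = φ(x_2). Cross-multiplying: (4x_1 + 4)(5x_2 + 1) = (4x_2 + 4)(5x_1 + 1).
Expanding both sides and cancelling the symmetric terms leaves −16·(x_1 − x_2) = 0. Since −16 ≠ 0, x_1 = x_2. Therefore φ is injective.
Solving φ(x) = −2: cross-multiplying gives 4x + 4 = −2(5x + 1), which rearranges to 14x = −6, so x = −3/7.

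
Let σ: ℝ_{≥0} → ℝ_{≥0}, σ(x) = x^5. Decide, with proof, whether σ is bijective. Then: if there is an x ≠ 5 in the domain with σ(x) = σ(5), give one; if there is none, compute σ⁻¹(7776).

6

On ℝ_{≥0}, x ↦ x^5 is strictly increasing (injective) and for any y ∈ ℝ_{≥0} the 5th root y^{1/5} lies in ℝ_{≥0} (surjective). So σ is bijective.
Since x ↦ x^5 is strictly increasing on ℝ_{≥0}, it is injective there, so no x ≠ 5 in the domain has σ(x) = σ(5). We therefore compute σ⁻¹(7776) = 7776^{1/5} = 6 (indeed 6^5 = 7776).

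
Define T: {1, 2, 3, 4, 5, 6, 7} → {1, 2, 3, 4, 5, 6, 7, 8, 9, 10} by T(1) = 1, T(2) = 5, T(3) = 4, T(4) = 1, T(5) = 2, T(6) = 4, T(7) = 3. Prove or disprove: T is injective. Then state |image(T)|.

T(1) = 1 = T(4) with 1 ≠ 4, so T is not injective.
The image of T is {1, 2, 3, 4, 5}, which has 5 elements.

5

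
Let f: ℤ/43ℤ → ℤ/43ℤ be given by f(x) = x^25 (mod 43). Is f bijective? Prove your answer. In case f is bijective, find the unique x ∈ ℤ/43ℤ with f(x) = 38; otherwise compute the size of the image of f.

40

Since 43 is prime, the nonzero elements of ℤ/43ℤ form a cyclic group of order 42.
As gcd(25, 42) = 1, raising to the 25th power is a bijection on this group: if u^25 ≡ v^25 then (uv^{−1})^25 = 1, and the only element of order dividing gcd(25, 42) = 1 is 1, so u = v.
With f(0) = 0 this makes f injective on all of ℤ/43ℤ, hence bijective (finite equal-size domain and codomain). In particular f is bijective.
Since f is bijective, we find the preimage of 38. The inverse of x ↦ x^25 on (ℤ/43ℤ)^× is x ↦ x^37, because 25·37 = 925 = 22·42 + 1 ≡ 1 (mod 42) and x^{42} = 1 for x ≠ 0 (Fermat). So f⁻¹(38) = 38^37 mod 43.
Repeated squaring mod 43: 38^1 ≡ 38, 38^2 ≡ 38² = 1444 ≡ 25, 38^4 ≡ 25² = 625 ≡ 23, 38^8 ≡ 23² = 529 ≡ 13, 38^16 ≡ 13² = 169 ≡ 40, 38^32 ≡ 40² = 1600 ≡ 9. Since 37 = 32 + 4 + 1, 38^37 ≡ 9·23·38: 9·23 = 207 ≡ 35, then 35·38 = 1330 ≡ 40. So 38^37 ≡ 40 (mod 43).
Hence f⁻¹(38) = 40.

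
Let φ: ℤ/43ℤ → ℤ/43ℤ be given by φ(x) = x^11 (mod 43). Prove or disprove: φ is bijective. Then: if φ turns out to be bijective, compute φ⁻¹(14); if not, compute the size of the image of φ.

Since 43 is prime, the nonzero elements of ℤ/43ℤ form a cyclic group of order 42.
As gcd(11, 42) = 1, raising to the 11th power is a bijection on this group: if x_1^11 ≡ x_2^11 then (x_1x_2^{−1})^11 = 1, and the only element of order dividing gcd(11, 42) = 1 is 1, so x_1 = x_2.
With φ(0) = 0 this makes φ injective on all of ℤ/43ℤ, hence bijective (finite equal-size domain and codomain). In particular φ is bijective.
Since φ is bijective, we find the preimage of 14. The inverse of x ↦ x^11 on (ℤ/43ℤ)^× is x ↦ x^23, because 11·23 = 253 = 6·42 + 1 ≡ 1 (mod 42) and x^{42} = 1 for x ≠ 0 (Fermat). So φ⁻¹(14) = 14^23 mod 43.
Repeated squaring mod 43: 14^1 ≡ 14, 14^2 ≡ 14² = 196 ≡ 24, 14^4 ≡ 24² = 576 ≡ 17, 14^8 ≡ 17² = 289 ≡ 31, 14^16 ≡ 31² = 961 ≡ 15. Since 23 = 16 + 4 + 2 + 1, 14^23 ≡ 15·17·24·14: 15·17 = 255 ≡ 40, then 40·24 = 960 ≡ 14, then 14·14 = 196 ≡ 24. So 14^23 ≡ 24 (mod 43).
Hence φ⁻¹(14) = 24.

24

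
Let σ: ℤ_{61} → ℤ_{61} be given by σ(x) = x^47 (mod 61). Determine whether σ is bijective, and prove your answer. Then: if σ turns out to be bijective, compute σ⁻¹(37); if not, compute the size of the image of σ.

23

Since 61 is prime, the nonzero elements of ℤ_{61} form a cyclic group of order 60.
As gcd(47, 60) = 1, raising to the 47th power is a bijection on this group: if u^47 ≡ v^47 then (uv^{−1})^47 = 1, and the only element of order dividing gcd(47, 60) = 1 is 1, so u = v.
With σ(0) = 0 this makes σ injective on all of ℤ_{61}, hence bijective (finite equal-size domain and codomain). In particular σ is bijective.
Since σ is bijective, we find the preimage of 37. The inverse of x ↦ x^47 on (ℤ_{61})^× is x ↦ x^23, because 47·23 = 1081 = 18·60 + 1 ≡ 1 (mod 60) and x^{60} = 1 for x ≠ 0 (Fermat). So σ⁻¹(37) = 37^23 mod 61.
Repeated squaring mod 61: 37^1 ≡ 37, 37^2 ≡ 37² = 1369 ≡ 27, 37^4 ≡ 27² = 729 ≡ 58, 37^8 ≡ 58² = 3364 ≡ 9, 37^16 ≡ 9² = 81 ≡ 20. Since 23 = 16 + 4 + 2 + 1, 37^23 ≡ 20·58·27·37: 20·58 = 1160 ≡ 1, then 1·27 = 27, then 27·37 = 999 ≡ 23. So 37^23 ≡ 23 (mod 61).
Hence σ⁻¹(37) = 23.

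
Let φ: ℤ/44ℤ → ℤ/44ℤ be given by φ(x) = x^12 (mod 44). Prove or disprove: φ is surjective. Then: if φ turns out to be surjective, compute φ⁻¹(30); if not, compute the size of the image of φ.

12

φ(10): Repeated squaring mod 44: 10^1 ≡ 10, 10^2 ≡ 10² = 100 ≡ 12, 10^4 ≡ 12² = 144 ≡ 12, 10^8 ≡ 12² = 144 ≡ 12. Since 12 = 8 + 4, 10^12 ≡ 12·12: 12·12 = 144 ≡ 12. So 10^12 ≡ 12 (mod 44).
φ(12): Repeated squaring mod 44: 12^1 ≡ 12, 12^2 ≡ 12² = 144 ≡ 12, 12^4 ≡ 12² = 144 ≡ 12, 12^8 ≡ 12² = 144 ≡ 12. Since 12 = 8 + 4, 12^12 ≡ 12·12: 12·12 = 144 ≡ 12. So 12^12 ≡ 12 (mod 44).
So φ(10) = φ(12) = 12 while 10 ≠ 12, so φ is not injective.
A non-injective map from the 44-element set ℤ/44ℤ to itself takes at most 43 distinct values, so it cannot be surjective. Hence φ is not surjective.
Since φ is not surjective, we determine |image(φ)|. Computing x^12 mod 44 for each x (by repeated squaring, reducing mod 44 at every step), the values φ(0), φ(1), …, φ(43) are: 0, 1, 4, 9, 16, 25, 36, 5, 20, 37, 12, 33, 12, 37, 20, 5, 36, 25, 16, 9, 4, 1, 0, 1, 4, 9, 16, 25, 36, 5, 20, 37, 12, 33, 12, 37, 20, 5, 36, 25, 16, 9, 4, 1.
The distinct values are {0, 1, 4, 5, 9, 12, 16, 20, 25, 33, 36, 37}; there are 12 of them.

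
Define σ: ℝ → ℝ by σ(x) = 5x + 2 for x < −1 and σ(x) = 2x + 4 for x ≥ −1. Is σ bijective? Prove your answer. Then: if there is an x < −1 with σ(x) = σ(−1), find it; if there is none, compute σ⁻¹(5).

1/2

Both pieces are strictly increasing (slopes 5 and 2), so each is injective on its own interval.
The left piece maps (−∞, −1) onto (−∞, −3); the right piece maps [−1, ∞) onto [2, ∞).
The images leave a gap (−3 has no preimage), so σ is not surjective, hence not bijective.
Because the two images are disjoint, no x < −1 has σ(x) = σ(−1), so we compute σ⁻¹(5): 5 lies in [2, ∞), so solve 2x + 4 = 5: x = (5 − 4)/2 = 1/2.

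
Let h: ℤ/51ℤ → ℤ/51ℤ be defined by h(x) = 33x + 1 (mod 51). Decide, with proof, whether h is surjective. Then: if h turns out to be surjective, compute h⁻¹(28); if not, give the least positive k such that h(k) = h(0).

Recall: h is surjective if every y in the codomain equals h(x) for some x in the domain.
Since gcd(33, 51) = 3, we have 33x ≡ 0 (mod 3) for all x, so h(x) ≡ 1 (mod 3).
But 0 ≢ 1 (mod 3), so 0 ∈ ℤ/51ℤ has no preimage. So h is not surjective.
Since h is not surjective, we find the least positive k with h(k) = h(0): this means 33k ≡ 0 (mod 51), i.e. 51 ∣ 33k. Since gcd(33, 51) = 3, dividing through by 3 this holds exactly when 17 ∣ 11k, and as gcd(11, 17) = 1, exactly when 17 ∣ k.
The smallest positive such k is 17.

17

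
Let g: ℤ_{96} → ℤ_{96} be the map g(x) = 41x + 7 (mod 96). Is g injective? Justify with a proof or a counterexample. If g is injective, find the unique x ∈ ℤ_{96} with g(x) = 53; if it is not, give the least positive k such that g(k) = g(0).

If g(u) = g(v), then 41u ≡ 41v (mod 96). Because gcd(41, 96) = 1, we may cancel 41 to get u ≡ v (mod 96).
Therefore g is injective.
We now compute 41⁻¹ mod 96 explicitly. Euclid's algorithm: 96 = 2·41 + 14, 41 = 2·14 + 13, 14 = 1·13 + 1; back-substituting gives 1 = 89·41 − 38·96, so 41⁻¹ ≡ 89 (mod 96).
Since g is injective, we find g⁻¹(53): we need 41x ≡ 53 − 7 ≡ 46 (mod 96). Using 41⁻¹ = 89: x ≡ 89·46 = 4094 = 42·96 + 62, so x = 62.
Check: g(62) = 41·62 + 7 = 2549 = 26·96 + 53 ≡ 53 (mod 96).

62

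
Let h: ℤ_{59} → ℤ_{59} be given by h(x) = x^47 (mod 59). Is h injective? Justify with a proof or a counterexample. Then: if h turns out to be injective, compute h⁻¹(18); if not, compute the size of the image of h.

43

Since 59 is prime, the nonzero elements of ℤ_{59} form a cyclic group of order 58.
As gcd(47, 58) = 1, raising to the 47th power is a bijection on this group: if a^47 ≡ b^47 then (ab^{−1})^47 = 1, and the only element of order dividing gcd(47, 58) = 1 is 1, so a = b.
With h(0) = 0 this makes h injective on all of ℤ_{59}, hence bijective (finite equal-size domain and codomain). In particular h is injective.
Since h is injective, we find the preimage of 18. The inverse of x ↦ x^47 on (ℤ_{59})^× is x ↦ x^21, because 47·21 = 987 = 17·58 + 1 ≡ 1 (mod 58) and x^{58} = 1 for x ≠ 0 (Fermat). So h⁻¹(18) = 18^21 mod 59.
Repeated squaring mod 59: 18^1 ≡ 18, 18^2 ≡ 18² = 324 ≡ 29, 18^4 ≡ 29² = 841 ≡ 15, 18^8 ≡ 15² = 225 ≡ 48, 18^16 ≡ 48² = 2304 ≡ 3. Since 21 = 16 + 4 + 1, 18^21 ≡ 3·15·18: 3·15 = 45, then 45·18 = 810 ≡ 43. So 18^21 ≡ 43 (mod 59).
Hence h⁻¹(18) = 43.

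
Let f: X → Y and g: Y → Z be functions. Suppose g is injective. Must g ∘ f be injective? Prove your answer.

not injective

No. Take X = {1, 2}, Y = Z = {1, 2, 3}, f(1) = f(2) = 1, and g = identity (injective).
Then (g ∘ f)(1) = (g ∘ f)(2) = 1 with 1 ≠ 2, so g ∘ f is not injective.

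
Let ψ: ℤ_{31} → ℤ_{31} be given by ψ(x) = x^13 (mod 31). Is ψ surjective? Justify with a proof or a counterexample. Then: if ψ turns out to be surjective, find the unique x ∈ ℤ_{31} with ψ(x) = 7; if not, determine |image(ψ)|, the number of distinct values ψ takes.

Since 31 is prime, the nonzero elements of ℤ_{31} form a cyclic group of order 30.
As gcd(13, 30) = 1, raising to the 13th power is a bijection on this group: if x_1^13 ≡ x_2^13 then (x_1x_2^{−1})^13 = 1, and the only element of order dividing gcd(13, 30) = 1 is 1, so x_1 = x_2.
With ψ(0) = 0 this makes ψ injective on all of ℤ_{31}, hence bijective (finite equal-size domain and codomain). In particular ψ is surjective.
Since ψ is surjective, we find the preimage of 7. The inverse of x ↦ x^13 on (ℤ_{31})^× is x ↦ x^7, because 13·7 = 91 = 3·30 + 1 ≡ 1 (mod 30) and x^{30} = 1 for x ≠ 0 (Fermat). So ψ⁻¹(7) = 7^7 mod 31.
Repeated squaring mod 31: 7^1 ≡ 7, 7^2 ≡ 7² = 49 ≡ 18, 7^4 ≡ 18² = 324 ≡ 14. Since 7 = 4 + 2 + 1, 7^7 ≡ 14·18·7: 14·18 = 252 ≡ 4, then 4·7 = 28. So 7^7 ≡ 28 (mod 31).
Hence ψ⁻¹(7) = 28.

28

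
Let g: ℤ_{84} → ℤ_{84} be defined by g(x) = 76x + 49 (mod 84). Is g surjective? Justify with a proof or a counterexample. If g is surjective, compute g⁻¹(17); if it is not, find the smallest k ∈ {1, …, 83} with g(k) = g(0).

21

Since gcd(76, 84) = 4, we have 76x ≡ 0 (mod 4) for all x, so g(x) ≡ 1 (mod 4).
But 0 ≢ 1 (mod 4), so 0 ∈ ℤ_{84} has no preimage. Hence g is not surjective.
Since g is not surjective, we find the least positive k with g(k) = g(0): this means 76k ≡ 0 (mod 84), i.e. 84 ∣ 76k. Since gcd(76, 84) = 4, dividing through by 4 this holds exactly when 21 ∣ 19k, and as gcd(19, 21) = 1, exactly when 21 ∣ k.
The smallest positive such k is 21.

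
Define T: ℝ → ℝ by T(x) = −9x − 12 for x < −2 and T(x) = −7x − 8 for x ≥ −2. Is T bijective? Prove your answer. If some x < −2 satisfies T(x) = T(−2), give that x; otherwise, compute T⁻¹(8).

Both pieces are strictly decreasing (slopes −9 and −7), so each is injective on its own interval.
The left piece maps (−∞, −2) onto (6, ∞); the right piece maps [−2, ∞) onto (−∞, 6].
Since 6 = 6, the images partition ℝ: T is injective and surjective, hence bijective.
Because the two images are disjoint, no x < −2 has T(x) = T(−2), so we compute T⁻¹(8): 8 lies in (6, ∞), so solve −9x − 12 = 8: x = (8 + 12)/(−9) = −20/9.

-20/9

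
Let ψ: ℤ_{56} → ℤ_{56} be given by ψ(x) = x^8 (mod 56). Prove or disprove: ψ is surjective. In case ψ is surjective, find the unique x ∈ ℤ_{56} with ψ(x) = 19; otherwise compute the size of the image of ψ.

8

ψ(6): Repeated squaring mod 56: 6^1 ≡ 6, 6^2 ≡ 6² = 36, 6^4 ≡ 36² = 1296 ≡ 8, 6^8 ≡ 8² = 64 ≡ 8. So 6^8 ≡ 8 (mod 56).
ψ(8): Repeated squaring mod 56: 8^1 ≡ 8, 8^2 ≡ 8² = 64 ≡ 8, 8^4 ≡ 8² = 64 ≡ 8, 8^8 ≡ 8² = 64 ≡ 8. So 8^8 ≡ 8 (mod 56).
So ψ(6) = ψ(8) = 8 while 6 ≠ 8, hence ψ is not injective.
A non-injective map from the 56-element set ℤ_{56} to itself takes at most 55 distinct values, so it cannot be surjective. Thus ψ is not surjective.
Since ψ is not surjective, we determine |image(ψ)|. Computing x^8 mod 56 for each x (by repeated squaring, reducing mod 56 at every step), the values ψ(0), ψ(1), …, ψ(55) are: 0, 1, 32, 9, 16, 25, 8, 49, 8, 25, 16, 9, 32, 1, 0, 1, 32, 9, 16, 25, 8, 49, 8, 25, 16, 9, 32, 1, 0, 1, 32, 9, 16, 25, 8, 49, 8, 25, 16, 9, 32, 1, 0, 1, 32, 9, 16, 25, 8, 49, 8, 25, 16, 9, 32, 1.
The distinct values are {0, 1, 8, 9, 16, 25, 32, 49}; there are 8 of them.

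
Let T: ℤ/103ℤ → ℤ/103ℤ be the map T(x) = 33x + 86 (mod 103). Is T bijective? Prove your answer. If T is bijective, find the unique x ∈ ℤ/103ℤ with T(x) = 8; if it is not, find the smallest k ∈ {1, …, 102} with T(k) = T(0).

If T(u) = T(v), then 33u ≡ 33v (mod 103). Because gcd(33, 103) = 1, we may cancel 33 to get u ≡ v (mod 103).
We now compute 33⁻¹ mod 103 explicitly. Euclid's algorithm: 103 = 3·33 + 4, 33 = 8·4 + 1; back-substituting gives 1 = 25·33 − 8·103, so 33⁻¹ ≡ 25 (mod 103).
Then y ↦ 25(y − 86) is a two-sided inverse to T, so every y ∈ ℤ/103ℤ has a preimage.
Hence T is bijective.
Since T is bijective, we compute T⁻¹(8): solve 33x + 86 ≡ 8 (mod 103), i.e. 33x ≡ 25 (mod 103).
Multiplying by 33⁻¹ = 25 gives x ≡ 25·25 = 625 = 6·103 + 7 ≡ 7 (mod 103).
Check: T(7) = 33·7 + 86 = 317 = 3·103 + 8 ≡ 8 (mod 103).

7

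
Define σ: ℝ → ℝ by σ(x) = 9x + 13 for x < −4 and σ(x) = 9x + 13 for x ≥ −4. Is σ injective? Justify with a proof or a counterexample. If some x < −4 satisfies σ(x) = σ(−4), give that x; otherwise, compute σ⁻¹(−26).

Both pieces are strictly increasing (slopes 9 and 9), so each is injective on its own interval.
The left piece maps (−∞, −4) onto (−∞, −23); the right piece maps [−4, ∞) onto [−23, ∞).
These images are disjoint, so no value is attained by both pieces. Hence σ is injective.
Because the two images are disjoint, no x < −4 has σ(x) = σ(−4), so we compute σ⁻¹(−26): −26 lies in (−∞, −23), so solve 9x + 13 = −26: x = (−26 − 13)/9 = −13/3.

-13/3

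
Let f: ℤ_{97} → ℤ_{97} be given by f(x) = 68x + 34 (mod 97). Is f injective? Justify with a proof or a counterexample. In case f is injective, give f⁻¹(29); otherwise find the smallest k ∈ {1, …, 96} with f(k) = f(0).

Recall that f is injective if f(x_1) = f(x_2) implies x_1 = x_2.
Suppose f(x_1) = f(x_2) in ℤ_{97}. Then 68x_1 + 34 ≡ 68x_2 + 34 (mod 97), hence 68(x_1 − x_2) ≡ 0 (mod 97).
Since gcd(68, 97) = 1, 68 is invertible modulo 97, hence x_1 − x_2 ≡ 0 (mod 97), i.e. x_1 = x_2.
Hence f is injective.
We now compute 68⁻¹ mod 97 explicitly. Euclid's algorithm: 97 = 1·68 + 29, 68 = 2·29 + 10, 29 = 2·10 + 9, 10 = 1·9 + 1; back-substituting gives 1 = 10·68 − 7·97, so 68⁻¹ ≡ 10 (mod 97).
Since f is injective, we compute f⁻¹(29): solve 68x + 34 ≡ 29 (mod 97), i.e. 68x ≡ 92 (mod 97).
Multiplying by 68⁻¹ = 10 gives x ≡ 10·92 = 920 = 9·97 + 47 ≡ 47 (mod 97).
Check: f(47) = 68·47 + 34 = 3230 = 33·97 + 29 ≡ 29 (mod 97).

47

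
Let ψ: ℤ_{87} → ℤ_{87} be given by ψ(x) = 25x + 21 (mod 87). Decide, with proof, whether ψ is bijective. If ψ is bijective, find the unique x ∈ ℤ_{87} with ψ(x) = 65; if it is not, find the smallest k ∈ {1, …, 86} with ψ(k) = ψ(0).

By definition, ψ is injective if ψ(x_1) = ψ(x_2) implies x_1 = x_2.
Suppose ψ(x_1) = ψ(x_2) in ℤ_{87}. Then 25x_1 + 21 ≡ 25x_2 + 21 (mod 87), hence 25(x_1 − x_2) ≡ 0 (mod 87).
Since gcd(25, 87) = 1, 25 is invertible modulo 87, so x_1 − x_2 ≡ 0 (mod 87), i.e. x_1 = x_2.
We now compute 25⁻¹ mod 87 explicitly. Euclid's algorithm: 87 = 3·25 + 12, 25 = 2·12 + 1; back-substituting gives 1 = 7·25 − 2·87, so 25⁻¹ ≡ 7 (mod 87).
For any y ∈ ℤ_{87}, x = 7(y − 21) mod 87 satisfies ψ(x) = 25·7(y − 21) + 21 ≡ y (since 25·7 ≡ 1 mod 87). So every y has a preimage.
So ψ is bijective.
Since ψ is bijective, we find ψ⁻¹(65): we need 25x ≡ 65 − 21 ≡ 44 (mod 87). Using 25⁻¹ = 7: x ≡ 7·44 = 308 = 3·87 + 47, so x = 47.
Check: ψ(47) = 25·47 + 21 = 1196 = 13·87 + 65 ≡ 65 (mod 87).

47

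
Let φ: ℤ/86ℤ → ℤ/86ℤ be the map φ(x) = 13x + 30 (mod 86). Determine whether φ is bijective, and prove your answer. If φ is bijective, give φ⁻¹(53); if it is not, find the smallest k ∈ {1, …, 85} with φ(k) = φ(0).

15

Recall: φ is injective if φ(a) = φ(b) implies a = b.
Suppose φ(a) = φ(b) in ℤ/86ℤ. Then 13a + 30 ≡ 13b + 30 (mod 86), thus 13(a − b) ≡ 0 (mod 86).
Since gcd(13, 86) = 1, 13 is invertible modulo 86, hence a − b ≡ 0 (mod 86), i.e. a = b.
We now compute 13⁻¹ mod 86 explicitly. Euclid's algorithm: 86 = 6·13 + 8, 13 = 1·8 + 5, 8 = 1·5 + 3, 5 = 1·3 + 2, 3 = 1·2 + 1; back-substituting gives 1 = 53·13 − 8·86, so 13⁻¹ ≡ 53 (mod 86).
For any y ∈ ℤ/86ℤ, x = 53(y − 30) mod 86 satisfies φ(x) = 13·53(y − 30) + 30 ≡ y (since 13·53 ≡ 1 mod 86). So every y has a preimage.
Therefore φ is bijective.
Since φ is bijective, we find φ⁻¹(53): we need 13x ≡ 53 − 30 ≡ 23 (mod 86). Using 13⁻¹ = 53: x ≡ 53·23 = 1219 = 14·86 + 15, so x = 15.
Check: φ(15) = 13·15 + 30 = 225 = 2·86 + 53 ≡ 53 (mod 86).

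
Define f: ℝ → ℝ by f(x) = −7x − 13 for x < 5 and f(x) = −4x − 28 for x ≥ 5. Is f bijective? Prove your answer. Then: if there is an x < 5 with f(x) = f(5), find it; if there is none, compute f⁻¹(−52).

Both pieces are strictly decreasing (slopes −7 and −4), so each is injective on its own interval.
The left piece maps (−∞, 5) onto (−48, ∞); the right piece maps [5, ∞) onto (−∞, −48].
Since −48 = −48, the images partition ℝ: f is injective and surjective, hence bijective.
Because the two images are disjoint, no x < 5 has f(x) = f(5), so we compute f⁻¹(−52): −52 lies in (−∞, −48], so solve −4x − 28 = −52: x = (−52 + 28)/(−4) = 6.

6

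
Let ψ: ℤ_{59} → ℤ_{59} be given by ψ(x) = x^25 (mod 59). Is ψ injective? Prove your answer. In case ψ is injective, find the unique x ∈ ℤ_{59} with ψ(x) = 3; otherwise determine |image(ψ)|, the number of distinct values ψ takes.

4

Since 59 is prime, the nonzero elements of ℤ_{59} form a cyclic group of order 58.
As gcd(25, 58) = 1, raising to the 25th power is a bijection on this group: if x_1^25 ≡ x_2^25 then (x_1x_2^{−1})^25 = 1, and the only element of order dividing gcd(25, 58) = 1 is 1, so x_1 = x_2.
With ψ(0) = 0 this makes ψ injective on all of ℤ_{59}, hence bijective (finite equal-size domain and codomain). In particular ψ is injective.
Since ψ is injective, we find the preimage of 3. The inverse of x ↦ x^25 on (ℤ_{59})^× is x ↦ x^7, because 25·7 = 175 = 3·58 + 1 ≡ 1 (mod 58) and x^{58} = 1 for x ≠ 0 (Fermat). So ψ⁻¹(3) = 3^7 mod 59.
Repeated squaring mod 59: 3^1 ≡ 3, 3^2 ≡ 3² = 9, 3^4 ≡ 9² = 81 ≡ 22. Since 7 = 4 + 2 + 1, 3^7 ≡ 22·9·3: 22·9 = 198 ≡ 21, then 21·3 = 63 ≡ 4. So 3^7 ≡ 4 (mod 59).
Hence ψ⁻¹(3) = 4.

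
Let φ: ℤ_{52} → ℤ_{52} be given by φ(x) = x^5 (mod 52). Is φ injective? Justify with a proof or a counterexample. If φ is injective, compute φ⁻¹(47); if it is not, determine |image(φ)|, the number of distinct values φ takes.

39

φ(0) = 0^5 = 0.
φ(26): Repeated squaring mod 52: 26^1 ≡ 26, 26^2 ≡ 26² = 676 ≡ 0, 26^4 ≡ 0² = 0. Since 5 = 4 + 1, 26^5 ≡ 0·26: 0·26 = 0. So 26^5 ≡ 0 (mod 52).
So φ(0) = φ(26) = 0 while 0 ≠ 26, thus φ is not injective.
Since φ is not injective, we determine |image(φ)|. Computing x^5 mod 52 for each x (by repeated squaring, reducing mod 52 at every step), the values φ(0), φ(1), …, φ(51) are: 0, 1, 32, 35, 36, 5, 28, 11, 8, 29, 4, 7, 12, 13, 40, 19, 48, 49, 44, 15, 24, 21, 16, 43, 20, 25, 0, 27, 32, 9, 36, 31, 28, 37, 8, 3, 4, 33, 12, 39, 40, 45, 48, 23, 44, 41, 24, 47, 16, 17, 20, 51.
The distinct values are {0, 1, 3, 4, 5, 7, 8, 9, 11, 12, 13, 15, 16, 17, 19, 20, 21, 23, 24, 25, 27, 28, 29, 31, 32, 33, 35, 36, 37, 39, 40, 41, 43, 44, 45, 47, 48, 49, 51}; there are 39 of them.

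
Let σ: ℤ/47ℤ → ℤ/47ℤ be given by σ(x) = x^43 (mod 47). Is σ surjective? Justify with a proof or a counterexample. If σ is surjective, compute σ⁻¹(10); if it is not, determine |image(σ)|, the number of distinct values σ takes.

40

Since 47 is prime, the nonzero elements of ℤ/47ℤ form a cyclic group of order 46.
As gcd(43, 46) = 1, raising to the 43rd power is a bijection on this group: if s^43 ≡ t^43 then (st^{−1})^43 = 1, and the only element of order dividing gcd(43, 46) = 1 is 1, so s = t.
With σ(0) = 0 this makes σ injective on all of ℤ/47ℤ, hence bijective (finite equal-size domain and codomain). In particular σ is surjective.
Since σ is surjective, we find the preimage of 10. The inverse of x ↦ x^43 on (ℤ/47ℤ)^× is x ↦ x^15, because 43·15 = 645 = 14·46 + 1 ≡ 1 (mod 46) and x^{46} = 1 for x ≠ 0 (Fermat). So σ⁻¹(10) = 10^15 mod 47.
Repeated squaring mod 47: 10^1 ≡ 10, 10^2 ≡ 10² = 100 ≡ 6, 10^4 ≡ 6² = 36, 10^8 ≡ 36² = 1296 ≡ 27. Since 15 = 8 + 4 + 2 + 1, 10^15 ≡ 27·36·6·10: 27·36 = 972 ≡ 32, then 32·6 = 192 ≡ 4, then 4·10 = 40. So 10^15 ≡ 40 (mod 47).
Hence σ⁻¹(10) = 40.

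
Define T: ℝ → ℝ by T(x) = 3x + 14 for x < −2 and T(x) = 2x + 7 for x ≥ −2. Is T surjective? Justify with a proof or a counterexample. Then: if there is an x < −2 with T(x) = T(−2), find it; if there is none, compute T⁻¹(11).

-11/3

Both pieces are strictly increasing (slopes 3 and 2), so each is injective on its own interval.
The left piece maps (−∞, −2) onto (−∞, 8); the right piece maps [−2, ∞) onto [3, ∞).
The union (−∞, 8) ∪ [3, ∞) covers ℝ, so T is surjective.
For the follow-up: the images overlap, so an x < −2 with T(x) = T(−2) exists. T(−2) = 3; solving 3x + 14 = 3 for x < −2 gives x = (3 − 14)/3 = −11/3.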